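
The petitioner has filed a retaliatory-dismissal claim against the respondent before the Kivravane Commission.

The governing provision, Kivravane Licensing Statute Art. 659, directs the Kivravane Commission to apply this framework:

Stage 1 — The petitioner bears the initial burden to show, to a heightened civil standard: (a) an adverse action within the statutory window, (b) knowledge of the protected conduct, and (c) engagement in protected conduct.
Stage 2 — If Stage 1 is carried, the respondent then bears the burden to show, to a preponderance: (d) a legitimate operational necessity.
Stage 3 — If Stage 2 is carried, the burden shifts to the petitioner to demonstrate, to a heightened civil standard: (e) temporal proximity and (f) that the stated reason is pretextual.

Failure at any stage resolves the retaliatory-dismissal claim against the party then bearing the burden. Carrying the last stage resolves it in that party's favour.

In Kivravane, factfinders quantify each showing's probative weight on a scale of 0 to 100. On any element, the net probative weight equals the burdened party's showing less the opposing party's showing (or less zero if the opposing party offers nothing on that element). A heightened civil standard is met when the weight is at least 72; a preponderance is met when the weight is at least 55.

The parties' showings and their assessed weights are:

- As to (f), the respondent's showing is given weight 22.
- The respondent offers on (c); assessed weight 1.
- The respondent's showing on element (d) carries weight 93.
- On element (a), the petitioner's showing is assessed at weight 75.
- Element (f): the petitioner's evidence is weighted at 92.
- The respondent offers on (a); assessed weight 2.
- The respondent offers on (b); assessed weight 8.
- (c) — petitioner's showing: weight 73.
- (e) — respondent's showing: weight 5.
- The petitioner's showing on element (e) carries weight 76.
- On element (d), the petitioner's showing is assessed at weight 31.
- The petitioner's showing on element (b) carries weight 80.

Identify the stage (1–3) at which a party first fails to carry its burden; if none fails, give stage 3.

stage 3

Stage 1 — burden on petitioner; standard: a heightened civil standard (weight is at least 72).
    (a): 75 − 2 = 73 ≥ 72 [met]
    (b): 80 − 8 = 72 ≥ 72 [met]
    (c): 73 − 1 = 72 ≥ 72 [met]
  All elements met. The burden passes to the respondent.
Stage 2 — burden on respondent; standard: a preponderance (weight is at least 55).
    (d): 93 − 31 = 62 ≥ 55 [met]
  Stage 2 is satisfied; the onus moves to the petitioner.
Stage 3 — burden on petitioner; standard: a heightened civil standard (weight is at least 72).
    (e): 76 − 5 = 71 < 72 [not met]
    (f): 92 − 22 = 70 < 72 [not met]
  Not every element is met, so the petitioner fails to carry Stage 3.
The analysis ends at Stage 3; the respondent prevails.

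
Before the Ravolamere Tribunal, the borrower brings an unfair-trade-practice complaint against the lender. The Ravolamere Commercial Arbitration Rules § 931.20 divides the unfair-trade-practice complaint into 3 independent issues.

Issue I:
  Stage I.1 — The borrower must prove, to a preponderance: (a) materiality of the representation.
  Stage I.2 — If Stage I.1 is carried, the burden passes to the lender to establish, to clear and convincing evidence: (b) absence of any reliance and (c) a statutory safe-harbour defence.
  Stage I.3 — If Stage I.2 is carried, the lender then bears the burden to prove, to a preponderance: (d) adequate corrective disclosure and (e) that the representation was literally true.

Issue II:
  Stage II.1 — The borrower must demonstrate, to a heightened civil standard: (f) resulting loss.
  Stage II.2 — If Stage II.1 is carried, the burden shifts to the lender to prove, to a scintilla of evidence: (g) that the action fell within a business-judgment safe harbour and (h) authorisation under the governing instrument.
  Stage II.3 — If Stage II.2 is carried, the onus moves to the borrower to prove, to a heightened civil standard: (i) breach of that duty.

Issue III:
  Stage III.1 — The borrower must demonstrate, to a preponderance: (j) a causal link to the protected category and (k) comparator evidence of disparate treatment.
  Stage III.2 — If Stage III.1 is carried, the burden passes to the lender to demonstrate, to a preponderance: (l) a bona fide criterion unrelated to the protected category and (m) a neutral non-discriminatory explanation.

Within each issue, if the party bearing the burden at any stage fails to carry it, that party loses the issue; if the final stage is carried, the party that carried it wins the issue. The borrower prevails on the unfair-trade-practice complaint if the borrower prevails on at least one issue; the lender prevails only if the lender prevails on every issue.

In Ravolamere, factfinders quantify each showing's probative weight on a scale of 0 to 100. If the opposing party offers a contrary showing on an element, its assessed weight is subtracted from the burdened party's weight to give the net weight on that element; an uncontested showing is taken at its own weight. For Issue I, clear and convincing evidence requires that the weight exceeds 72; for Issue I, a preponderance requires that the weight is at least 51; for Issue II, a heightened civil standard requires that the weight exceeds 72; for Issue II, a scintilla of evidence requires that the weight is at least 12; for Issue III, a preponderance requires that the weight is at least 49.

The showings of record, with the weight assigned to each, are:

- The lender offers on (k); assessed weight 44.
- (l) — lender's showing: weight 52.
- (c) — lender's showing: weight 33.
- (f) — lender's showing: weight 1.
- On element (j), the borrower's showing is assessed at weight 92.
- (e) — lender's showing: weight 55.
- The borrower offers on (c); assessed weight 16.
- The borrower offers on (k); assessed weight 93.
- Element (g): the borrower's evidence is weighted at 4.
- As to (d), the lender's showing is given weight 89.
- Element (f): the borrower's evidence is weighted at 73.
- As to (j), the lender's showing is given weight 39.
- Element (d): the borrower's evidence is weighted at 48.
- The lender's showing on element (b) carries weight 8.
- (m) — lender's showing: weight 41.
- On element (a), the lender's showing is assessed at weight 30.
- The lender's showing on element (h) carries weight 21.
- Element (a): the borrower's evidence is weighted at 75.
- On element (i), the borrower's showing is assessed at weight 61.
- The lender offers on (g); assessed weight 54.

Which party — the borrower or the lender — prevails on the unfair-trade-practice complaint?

borrower

— Issue I —
Stage I.1 (borrower, a preponderance, weight is at least 51): (a) net 75−30=45 < 51 — fails.
  The borrower does not carry Stage I.1.
The lender prevails on this issue.
— Issue II —
Stage II.1 — burden on borrower; standard: a heightened civil standard (weight exceeds 72).
    (f): 73 − 1 = 72 ≤ 72 [not met]
  Not every element is met, so the borrower fails to carry Stage II.1.
So the lender prevails on this issue.
— Issue III —
Stage III.1 (borrower, a preponderance, weight is at least 49): (j) net 92−39=53 ≥ 49 — meets; (k) net 93−44=49 ≥ 49 — meets.
  All elements met. The burden passes to the lender.
Stage III.2 (lender, a preponderance, weight is at least 49): (l) 52 ≥ 49 — meets; (m) 41 < 49 — fails.
  Stage III.2 not carried; the lender fails its burden.
The borrower prevails on this issue.
Per-issue: Issue I → lender; Issue II → lender; Issue III → borrower. The borrower must prevail on at least one issue; overall, the borrower prevails.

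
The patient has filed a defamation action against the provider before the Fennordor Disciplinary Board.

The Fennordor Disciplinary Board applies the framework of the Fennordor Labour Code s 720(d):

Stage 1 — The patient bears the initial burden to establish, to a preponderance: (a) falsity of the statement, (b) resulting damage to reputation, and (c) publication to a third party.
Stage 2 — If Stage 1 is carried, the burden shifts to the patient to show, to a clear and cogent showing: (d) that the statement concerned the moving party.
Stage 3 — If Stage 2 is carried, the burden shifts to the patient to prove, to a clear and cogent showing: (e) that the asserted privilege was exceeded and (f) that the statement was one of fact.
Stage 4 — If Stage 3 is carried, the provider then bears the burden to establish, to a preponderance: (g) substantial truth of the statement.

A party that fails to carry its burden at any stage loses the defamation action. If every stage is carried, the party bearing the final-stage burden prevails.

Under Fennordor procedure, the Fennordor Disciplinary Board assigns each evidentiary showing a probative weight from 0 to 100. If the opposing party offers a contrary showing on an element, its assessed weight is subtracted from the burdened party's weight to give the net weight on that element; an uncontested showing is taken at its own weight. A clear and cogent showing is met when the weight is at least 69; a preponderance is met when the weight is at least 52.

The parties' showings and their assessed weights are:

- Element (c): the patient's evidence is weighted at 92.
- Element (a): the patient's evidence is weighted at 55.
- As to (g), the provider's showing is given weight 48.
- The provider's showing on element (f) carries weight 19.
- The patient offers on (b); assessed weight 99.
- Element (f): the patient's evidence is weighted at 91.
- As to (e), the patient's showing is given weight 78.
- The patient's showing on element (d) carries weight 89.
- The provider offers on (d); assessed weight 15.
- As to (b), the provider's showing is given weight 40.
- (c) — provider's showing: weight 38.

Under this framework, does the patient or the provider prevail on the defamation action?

patient

Stage 1 — burden on patient; standard: a preponderance (weight is at least 52).
    (a): 55 ≥ 52 [met]
    (b): 99 − 40 = 59 ≥ 52 [met]
    (c): 92 − 38 = 54 ≥ 52 [met]
  Stage 1 is satisfied; the patient continues to bear the burden.
Stage 2 — burden on patient; standard: a clear and cogent showing (weight is at least 69).
    (d): 89 − 15 = 74 ≥ 69 [met]
  Stage 2 carried; the burden remains with the patient.
Stage 3 — burden on patient; standard: a clear and cogent showing (weight is at least 69).
    (e): 78 ≥ 69 [met]
    (f): 91 − 19 = 72 ≥ 69 [met]
  Stage 3 is satisfied; the onus moves to the provider.
Stage 4 — burden on provider; standard: a preponderance (weight is at least 52).
    (g): 48 < 52 [not met]
  Not every element is met, so the provider fails to carry Stage 4.
The analysis ends at Stage 4; the patient prevails.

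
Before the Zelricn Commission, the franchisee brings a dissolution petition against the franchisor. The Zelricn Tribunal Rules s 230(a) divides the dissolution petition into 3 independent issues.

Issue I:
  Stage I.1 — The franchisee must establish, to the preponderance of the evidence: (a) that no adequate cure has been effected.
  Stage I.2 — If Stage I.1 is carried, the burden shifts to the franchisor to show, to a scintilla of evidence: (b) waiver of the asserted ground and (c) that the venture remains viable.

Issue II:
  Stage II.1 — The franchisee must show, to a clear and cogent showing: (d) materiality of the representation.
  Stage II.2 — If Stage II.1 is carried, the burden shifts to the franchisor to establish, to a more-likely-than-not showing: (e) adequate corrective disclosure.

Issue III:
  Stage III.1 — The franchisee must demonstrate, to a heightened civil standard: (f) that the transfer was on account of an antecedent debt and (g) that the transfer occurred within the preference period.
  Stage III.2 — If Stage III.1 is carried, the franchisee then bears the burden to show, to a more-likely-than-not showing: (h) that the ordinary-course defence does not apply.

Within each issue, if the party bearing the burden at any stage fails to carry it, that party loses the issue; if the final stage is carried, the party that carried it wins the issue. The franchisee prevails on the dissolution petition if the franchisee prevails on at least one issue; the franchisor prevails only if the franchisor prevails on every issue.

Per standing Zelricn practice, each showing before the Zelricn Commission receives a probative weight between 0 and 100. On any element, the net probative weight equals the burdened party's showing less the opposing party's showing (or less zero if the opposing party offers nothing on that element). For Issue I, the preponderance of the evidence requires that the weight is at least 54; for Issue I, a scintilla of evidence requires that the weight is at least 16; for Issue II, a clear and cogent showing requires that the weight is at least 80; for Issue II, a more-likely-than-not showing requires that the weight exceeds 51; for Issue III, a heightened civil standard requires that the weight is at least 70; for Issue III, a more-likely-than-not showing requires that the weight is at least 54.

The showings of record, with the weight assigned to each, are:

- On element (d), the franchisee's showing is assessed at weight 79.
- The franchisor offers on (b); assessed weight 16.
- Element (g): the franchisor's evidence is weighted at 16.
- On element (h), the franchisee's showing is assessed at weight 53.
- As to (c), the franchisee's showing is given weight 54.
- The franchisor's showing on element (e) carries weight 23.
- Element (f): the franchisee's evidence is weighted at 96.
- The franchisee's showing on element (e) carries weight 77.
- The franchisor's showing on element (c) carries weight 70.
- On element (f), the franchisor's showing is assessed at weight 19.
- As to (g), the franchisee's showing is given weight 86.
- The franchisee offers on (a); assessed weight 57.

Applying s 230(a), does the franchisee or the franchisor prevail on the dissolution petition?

franchisor

— Issue I —
Stage I.1 — burden on franchisee; standard: the preponderance of the evidence (weight is at least 54).
    (a): 57 ≥ 54 [met]
  Stage I.1 is satisfied; the onus moves to the franchisor.
Stage I.2 — burden on franchisor; standard: a scintilla of evidence (weight is at least 16).
    (b): 16 ≥ 16 [met]
    (c): 70 − 54 = 16 ≥ 16 [met]
  The franchisor carries the last stage.
Every stage carried; the franchisor prevails on this issue.
— Issue II —
At Stage II.1 the franchisee must meet a clear and cogent showing (weight is at least 80): on (d) the weight is 79, which does not reach 80, so (d) does not meet the standard.
  The franchisee does not carry Stage II.1.
The franchisor prevails on this issue.
— Issue III —
Stage III.1 — burden on franchisee; standard: a heightened civil standard (weight is at least 70).
    (f): 96 − 19 = 77 ≥ 70 [met]
    (g): 86 − 16 = 70 ≥ 70 [met]
  Stage III.1 carried; the burden remains with the franchisee.
Stage III.2 — burden on franchisee; standard: a more-likely-than-not showing (weight is at least 54).
    (h): 53 < 54 [not met]
  Not every element is met, so the franchisee fails to carry Stage III.2.
So the franchisor prevails on this issue.
Per-issue: Issue I → franchisor; Issue II → franchisor; Issue III → franchisor. The franchisee must prevail on at least one issue; overall, the franchisor prevails.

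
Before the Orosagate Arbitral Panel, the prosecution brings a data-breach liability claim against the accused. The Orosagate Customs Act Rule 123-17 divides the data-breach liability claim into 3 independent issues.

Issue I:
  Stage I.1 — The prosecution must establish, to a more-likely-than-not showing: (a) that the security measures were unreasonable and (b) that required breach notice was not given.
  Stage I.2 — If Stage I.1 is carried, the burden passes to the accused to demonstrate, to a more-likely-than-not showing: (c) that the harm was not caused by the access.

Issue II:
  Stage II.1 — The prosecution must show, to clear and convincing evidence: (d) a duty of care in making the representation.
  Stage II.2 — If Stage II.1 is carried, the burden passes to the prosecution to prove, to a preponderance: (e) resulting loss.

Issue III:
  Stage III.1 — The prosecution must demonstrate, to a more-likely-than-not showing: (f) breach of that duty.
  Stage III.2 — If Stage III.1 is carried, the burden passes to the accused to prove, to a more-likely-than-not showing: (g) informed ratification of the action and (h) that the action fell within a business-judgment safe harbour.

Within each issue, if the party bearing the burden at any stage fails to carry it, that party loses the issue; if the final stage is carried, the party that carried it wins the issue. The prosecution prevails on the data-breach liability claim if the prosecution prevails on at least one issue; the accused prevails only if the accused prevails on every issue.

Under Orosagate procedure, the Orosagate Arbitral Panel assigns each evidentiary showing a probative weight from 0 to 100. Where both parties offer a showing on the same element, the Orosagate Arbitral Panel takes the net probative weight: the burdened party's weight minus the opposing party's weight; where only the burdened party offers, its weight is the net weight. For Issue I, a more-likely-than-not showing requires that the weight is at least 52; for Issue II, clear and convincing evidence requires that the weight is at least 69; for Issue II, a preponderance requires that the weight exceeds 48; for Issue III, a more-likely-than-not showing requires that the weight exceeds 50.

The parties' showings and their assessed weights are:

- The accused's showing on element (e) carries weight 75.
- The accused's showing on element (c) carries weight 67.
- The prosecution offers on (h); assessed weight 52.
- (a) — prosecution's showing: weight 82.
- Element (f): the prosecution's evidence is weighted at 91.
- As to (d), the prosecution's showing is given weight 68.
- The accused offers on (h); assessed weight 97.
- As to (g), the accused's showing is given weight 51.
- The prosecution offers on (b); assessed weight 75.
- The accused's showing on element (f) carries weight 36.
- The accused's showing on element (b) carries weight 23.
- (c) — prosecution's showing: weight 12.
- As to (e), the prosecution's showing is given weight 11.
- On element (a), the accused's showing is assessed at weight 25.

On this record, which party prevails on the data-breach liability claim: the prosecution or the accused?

— Issue I —
Stage I.1 (prosecution, a more-likely-than-not showing, weight is at least 52): (a) net 82−25=57 ≥ 52 — meets; (b) net 75−23=52 ≥ 52 — meets.
  The prosecution carries Stage I.1; the accused now bears the burden.
Stage I.2 (accused, a more-likely-than-not showing, weight is at least 52): (c) net 67−12=55 ≥ 52 — meets.
  The accused carries the last stage.
With every stage satisfied, the accused prevails on this issue.
— Issue II —
Stage II.1 — burden on prosecution; standard: clear and convincing evidence (weight is at least 69).
    (d): 68 < 69 [not met]
  The prosecution does not carry Stage II.1.
The accused prevails on this issue.
— Issue III —
Stage III.1 — burden on prosecution; standard: a more-likely-than-not showing (weight exceeds 50).
    (f): 91 − 36 = 55 > 50 [met]
  Stage III.1 is satisfied; the onus moves to the accused.
Stage III.2 — burden on accused; standard: a more-likely-than-not showing (weight exceeds 50).
    (g): 51 > 50 [met]
    (h): 97 − 52 = 45 ≤ 50 [not met]
  Not every element is met, so the accused fails to carry Stage III.2.
The analysis ends at Stage III.2; the prosecution prevails on this issue.
Per-issue: Issue I → accused; Issue II → accused; Issue III → prosecution. The prosecution must prevail on at least one issue; overall, the prosecution prevails.

prosecution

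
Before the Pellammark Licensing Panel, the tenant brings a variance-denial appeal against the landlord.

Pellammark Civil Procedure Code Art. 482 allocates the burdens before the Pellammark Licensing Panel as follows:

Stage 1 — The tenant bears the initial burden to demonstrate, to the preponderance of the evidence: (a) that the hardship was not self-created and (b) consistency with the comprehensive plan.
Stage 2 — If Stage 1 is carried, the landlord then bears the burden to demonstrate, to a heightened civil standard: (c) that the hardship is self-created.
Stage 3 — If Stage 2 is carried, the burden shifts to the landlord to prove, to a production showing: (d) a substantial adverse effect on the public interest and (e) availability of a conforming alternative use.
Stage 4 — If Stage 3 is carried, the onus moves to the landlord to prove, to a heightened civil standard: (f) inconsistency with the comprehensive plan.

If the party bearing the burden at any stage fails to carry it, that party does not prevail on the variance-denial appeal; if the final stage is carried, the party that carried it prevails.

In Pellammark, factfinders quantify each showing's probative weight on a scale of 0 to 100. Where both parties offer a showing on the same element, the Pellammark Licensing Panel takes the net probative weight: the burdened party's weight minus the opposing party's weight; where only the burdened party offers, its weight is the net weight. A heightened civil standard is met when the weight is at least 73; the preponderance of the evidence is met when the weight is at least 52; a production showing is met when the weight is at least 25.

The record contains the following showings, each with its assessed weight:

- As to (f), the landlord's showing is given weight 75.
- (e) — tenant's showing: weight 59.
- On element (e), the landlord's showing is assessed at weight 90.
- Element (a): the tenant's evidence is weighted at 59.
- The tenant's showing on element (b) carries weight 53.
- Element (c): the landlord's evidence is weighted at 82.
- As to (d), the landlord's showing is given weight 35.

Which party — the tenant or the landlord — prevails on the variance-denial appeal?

landlord

At Stage 1 the tenant must meet the preponderance of the evidence (weight is at least 52): on (a) the weight is 59, ≥ 52, so (a) meets the standard; on (b) the weight is 53, ≥ 52, so (b) meets the standard.
  The tenant carries Stage 1; the landlord now bears the burden.
At Stage 2 the landlord must meet a heightened civil standard (weight is at least 73): on (c) the weight is 82, which does reach 73, so (c) meets the standard.
  Stage 2 carried; the burden remains with the landlord.
At Stage 3 the landlord must meet a production showing (weight is at least 25): on (d) the weight is 35, ≥ 25, so (d) meets the standard; on (e) the weight is 90 less the opposing 59 gives net 31, ≥ 25, so (e) meets the standard.
  Stage 3 is satisfied; the landlord continues to bear the burden.
At Stage 4 the landlord must meet a heightened civil standard (weight is at least 73): on (f) the weight is 75, which does reach 73, so (f) meets the standard.
  Stage 4 carried; the final stage is satisfied.
All stages carried — the landlord prevails.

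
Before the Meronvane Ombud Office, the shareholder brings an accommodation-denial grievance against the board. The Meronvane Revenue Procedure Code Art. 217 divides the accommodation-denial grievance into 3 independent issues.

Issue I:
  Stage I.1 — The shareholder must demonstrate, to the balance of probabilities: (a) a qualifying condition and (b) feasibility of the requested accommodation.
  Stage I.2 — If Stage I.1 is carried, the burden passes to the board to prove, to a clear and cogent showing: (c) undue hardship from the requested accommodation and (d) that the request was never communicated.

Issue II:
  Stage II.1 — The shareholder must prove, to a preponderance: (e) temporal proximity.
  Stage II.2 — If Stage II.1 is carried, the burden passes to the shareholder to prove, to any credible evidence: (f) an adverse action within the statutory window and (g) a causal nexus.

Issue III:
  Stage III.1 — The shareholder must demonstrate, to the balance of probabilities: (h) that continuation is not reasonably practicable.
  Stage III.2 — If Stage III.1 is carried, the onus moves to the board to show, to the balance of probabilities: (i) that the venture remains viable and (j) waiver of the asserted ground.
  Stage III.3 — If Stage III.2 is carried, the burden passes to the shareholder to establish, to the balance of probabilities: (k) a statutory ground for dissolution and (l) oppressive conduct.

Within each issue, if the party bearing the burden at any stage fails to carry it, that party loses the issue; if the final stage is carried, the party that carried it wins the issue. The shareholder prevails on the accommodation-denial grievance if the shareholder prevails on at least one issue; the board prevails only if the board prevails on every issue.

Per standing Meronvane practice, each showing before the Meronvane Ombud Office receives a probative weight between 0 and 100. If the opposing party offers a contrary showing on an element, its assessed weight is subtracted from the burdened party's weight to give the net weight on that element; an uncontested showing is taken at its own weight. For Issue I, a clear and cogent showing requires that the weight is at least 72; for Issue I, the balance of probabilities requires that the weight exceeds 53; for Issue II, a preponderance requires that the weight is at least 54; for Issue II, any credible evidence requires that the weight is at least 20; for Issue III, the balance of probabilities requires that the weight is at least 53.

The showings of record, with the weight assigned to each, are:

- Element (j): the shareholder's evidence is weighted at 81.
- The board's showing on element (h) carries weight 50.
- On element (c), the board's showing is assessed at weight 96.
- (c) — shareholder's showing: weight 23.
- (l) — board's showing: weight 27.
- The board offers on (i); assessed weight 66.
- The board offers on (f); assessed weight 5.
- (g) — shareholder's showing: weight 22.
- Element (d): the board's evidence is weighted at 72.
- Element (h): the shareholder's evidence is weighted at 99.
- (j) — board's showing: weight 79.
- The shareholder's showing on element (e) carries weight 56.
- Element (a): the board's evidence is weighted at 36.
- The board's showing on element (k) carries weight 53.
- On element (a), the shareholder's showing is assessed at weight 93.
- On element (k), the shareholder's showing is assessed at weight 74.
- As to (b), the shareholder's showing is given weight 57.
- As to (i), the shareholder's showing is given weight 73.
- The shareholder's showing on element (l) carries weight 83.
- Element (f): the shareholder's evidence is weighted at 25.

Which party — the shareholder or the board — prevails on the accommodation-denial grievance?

shareholder

— Issue I —
Stage I.1 (shareholder, the balance of probabilities, weight exceeds 53): (a) net 93−36=57 > 53 — meets; (b) 57 > 53 — meets.
  The shareholder carries Stage I.1; the board now bears the burden.
Stage I.2 (board, a clear and cogent showing, weight is at least 72): (c) net 96−23=73 ≥ 72 — meets; (d) 72 ≥ 72 — meets.
  Stage I.2 carried; the final stage is satisfied.
With every stage satisfied, the board prevails on this issue.
— Issue II —
Stage II.1 — burden on shareholder; standard: a preponderance (weight is at least 54).
    (e): 56 ≥ 54 [met]
  Stage II.1 carried; the burden remains with the shareholder.
Stage II.2 — burden on shareholder; standard: any credible evidence (weight is at least 20).
    (f): 25 − 5 = 20 ≥ 20 [met]
    (g): 22 ≥ 20 [met]
  The shareholder carries the last stage.
All stages carried — the shareholder prevails on this issue.
— Issue III —
At Stage III.1 the shareholder must meet the balance of probabilities (weight is at least 53): on (h) the weight is 99 less the opposing 50 gives net 49, which does not reach 53, so (h) does not meet the standard.
  The shareholder does not carry Stage III.1.
The analysis ends at Stage III.1; the board prevails on this issue.
Per-issue: Issue I → board; Issue II → shareholder; Issue III → board. The shareholder must prevail on at least one issue; overall, the shareholder prevails.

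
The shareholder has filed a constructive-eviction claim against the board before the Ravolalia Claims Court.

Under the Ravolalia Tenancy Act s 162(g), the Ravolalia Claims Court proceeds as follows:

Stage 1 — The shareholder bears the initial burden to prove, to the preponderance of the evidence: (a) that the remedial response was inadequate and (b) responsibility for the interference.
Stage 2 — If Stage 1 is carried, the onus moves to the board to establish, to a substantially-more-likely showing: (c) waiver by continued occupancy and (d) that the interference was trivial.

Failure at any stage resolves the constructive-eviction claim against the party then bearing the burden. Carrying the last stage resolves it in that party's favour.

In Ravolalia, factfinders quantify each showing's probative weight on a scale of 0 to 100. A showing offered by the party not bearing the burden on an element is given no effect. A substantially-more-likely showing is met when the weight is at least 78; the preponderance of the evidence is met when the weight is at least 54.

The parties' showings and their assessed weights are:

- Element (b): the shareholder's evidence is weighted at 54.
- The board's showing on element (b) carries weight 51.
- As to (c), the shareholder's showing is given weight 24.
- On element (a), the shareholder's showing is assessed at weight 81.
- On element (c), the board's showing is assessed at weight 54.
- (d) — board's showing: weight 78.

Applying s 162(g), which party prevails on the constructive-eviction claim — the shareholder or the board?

At Stage 1 the shareholder must meet the preponderance of the evidence (weight is at least 54): on (a) the weight is 81, which does reach 54, so (a) meets the standard; on (b) the weight is 54 (the board's 51 is given no effect), ≥ 54, so (b) meets the standard.
  The shareholder carries Stage 1; the board now bears the burden.
At Stage 2 the board must meet a substantially-more-likely showing (weight is at least 78): on (c) the weight is 54 (the shareholder's 24 is given no effect), which does not reach 78, so (c) does not meet the standard; on (d) the weight is 78, ≥ 78, so (d) meets the standard.
  The board does not carry Stage 2.
The analysis ends at Stage 2; the shareholder prevails.

shareholder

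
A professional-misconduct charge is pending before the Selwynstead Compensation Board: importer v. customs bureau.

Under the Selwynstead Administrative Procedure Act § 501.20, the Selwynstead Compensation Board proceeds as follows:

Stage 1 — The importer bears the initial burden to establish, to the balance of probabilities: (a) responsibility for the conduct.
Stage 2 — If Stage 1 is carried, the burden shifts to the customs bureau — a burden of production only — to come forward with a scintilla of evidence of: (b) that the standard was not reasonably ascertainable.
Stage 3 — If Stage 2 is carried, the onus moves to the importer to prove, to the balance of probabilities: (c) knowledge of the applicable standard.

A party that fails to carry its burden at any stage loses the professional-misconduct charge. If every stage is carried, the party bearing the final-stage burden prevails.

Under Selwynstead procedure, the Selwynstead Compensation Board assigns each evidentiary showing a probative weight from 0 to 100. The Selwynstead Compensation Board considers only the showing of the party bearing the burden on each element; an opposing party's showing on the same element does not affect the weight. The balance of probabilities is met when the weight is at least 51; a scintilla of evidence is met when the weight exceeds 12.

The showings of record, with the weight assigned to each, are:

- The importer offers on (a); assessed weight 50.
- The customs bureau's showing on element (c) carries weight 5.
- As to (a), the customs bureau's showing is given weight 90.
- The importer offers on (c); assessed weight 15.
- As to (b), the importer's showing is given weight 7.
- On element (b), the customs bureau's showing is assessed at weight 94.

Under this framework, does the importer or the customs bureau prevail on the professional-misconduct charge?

Stage 1 — burden on importer; standard: the balance of probabilities (weight is at least 51).
    (a): 50 (customs bureau's 90 disregarded) < 51 [not met]
  Stage 1 not carried; the importer fails its burden.
The customs bureau prevails.

customs bureau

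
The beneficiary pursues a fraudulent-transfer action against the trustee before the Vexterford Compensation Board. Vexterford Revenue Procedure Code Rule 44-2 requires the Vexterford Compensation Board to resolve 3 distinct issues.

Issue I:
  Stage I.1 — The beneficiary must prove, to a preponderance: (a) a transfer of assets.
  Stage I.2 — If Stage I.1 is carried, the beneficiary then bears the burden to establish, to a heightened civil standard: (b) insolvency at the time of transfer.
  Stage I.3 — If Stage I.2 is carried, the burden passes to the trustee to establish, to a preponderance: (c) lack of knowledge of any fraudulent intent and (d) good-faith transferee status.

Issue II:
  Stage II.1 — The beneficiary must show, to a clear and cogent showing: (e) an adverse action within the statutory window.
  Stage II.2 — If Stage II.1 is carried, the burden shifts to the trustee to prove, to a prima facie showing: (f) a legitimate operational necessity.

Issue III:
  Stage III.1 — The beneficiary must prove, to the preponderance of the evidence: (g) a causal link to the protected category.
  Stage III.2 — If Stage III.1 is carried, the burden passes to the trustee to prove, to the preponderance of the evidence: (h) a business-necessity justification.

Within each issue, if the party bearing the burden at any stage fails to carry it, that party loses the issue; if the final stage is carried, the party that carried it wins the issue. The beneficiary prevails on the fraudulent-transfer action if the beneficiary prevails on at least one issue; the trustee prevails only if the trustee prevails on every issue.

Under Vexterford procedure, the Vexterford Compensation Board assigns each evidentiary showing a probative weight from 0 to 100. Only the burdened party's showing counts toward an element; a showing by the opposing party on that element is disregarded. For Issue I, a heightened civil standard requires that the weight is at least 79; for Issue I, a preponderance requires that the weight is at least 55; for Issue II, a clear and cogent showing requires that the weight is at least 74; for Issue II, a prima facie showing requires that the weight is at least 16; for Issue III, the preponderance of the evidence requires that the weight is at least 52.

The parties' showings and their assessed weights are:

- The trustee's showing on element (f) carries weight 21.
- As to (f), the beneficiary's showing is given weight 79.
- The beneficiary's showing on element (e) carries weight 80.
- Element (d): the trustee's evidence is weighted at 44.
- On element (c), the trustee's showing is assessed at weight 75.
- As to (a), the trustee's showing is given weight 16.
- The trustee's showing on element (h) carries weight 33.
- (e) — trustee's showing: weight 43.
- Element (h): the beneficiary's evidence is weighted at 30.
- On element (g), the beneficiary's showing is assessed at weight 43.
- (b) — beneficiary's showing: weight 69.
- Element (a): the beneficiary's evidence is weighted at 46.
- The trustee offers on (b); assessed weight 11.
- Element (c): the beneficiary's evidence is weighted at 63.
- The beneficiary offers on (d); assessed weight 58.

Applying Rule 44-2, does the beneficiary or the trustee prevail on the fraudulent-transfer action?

trustee

— Issue I —
Stage I.1 — burden on beneficiary; standard: a preponderance (weight is at least 55).
    (a): 46 (trustee's 16 disregarded) < 55 [not met]
  Not every element is met, so the beneficiary fails to carry Stage I.1.
So the trustee prevails on this issue.
— Issue II —
At Stage II.1 the beneficiary must meet a clear and cogent showing (weight is at least 74): on (e) the weight is 80 (the trustee's 43 is given no effect), which does reach 74, so (e) meets the standard.
  All elements met. The burden passes to the trustee.
At Stage II.2 the trustee must meet a prima facie showing (weight is at least 16): on (f) the weight is 21 (the beneficiary's 79 is given no effect), ≥ 16, so (f) meets the standard.
  Stage II.2 carried; the final stage is satisfied.
Every stage carried; the trustee prevails on this issue.
— Issue III —
At Stage III.1 the beneficiary must meet the preponderance of the evidence (weight is at least 52): on (g) the weight is 43, which does not reach 52, so (g) does not meet the standard.
  The beneficiary does not carry Stage III.1.
The trustee prevails on this issue.
Per-issue: Issue I → trustee; Issue II → trustee; Issue III → trustee. The beneficiary must prevail on at least one issue; overall, the trustee prevails.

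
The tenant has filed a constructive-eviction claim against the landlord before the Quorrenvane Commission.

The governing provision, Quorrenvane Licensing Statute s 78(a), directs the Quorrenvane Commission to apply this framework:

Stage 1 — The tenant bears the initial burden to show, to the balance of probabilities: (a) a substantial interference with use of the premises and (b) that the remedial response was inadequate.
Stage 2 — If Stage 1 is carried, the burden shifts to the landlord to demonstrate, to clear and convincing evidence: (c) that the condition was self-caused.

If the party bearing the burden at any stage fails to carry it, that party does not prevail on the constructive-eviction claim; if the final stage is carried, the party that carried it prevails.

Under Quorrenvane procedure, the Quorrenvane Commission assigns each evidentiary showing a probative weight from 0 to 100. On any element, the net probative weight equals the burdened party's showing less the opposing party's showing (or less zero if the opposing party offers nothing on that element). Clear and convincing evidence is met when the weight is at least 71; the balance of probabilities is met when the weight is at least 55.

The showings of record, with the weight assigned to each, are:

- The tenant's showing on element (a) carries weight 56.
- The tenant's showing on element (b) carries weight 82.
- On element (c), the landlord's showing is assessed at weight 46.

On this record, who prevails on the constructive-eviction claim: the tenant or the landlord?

tenant

At Stage 1 the tenant must meet the balance of probabilities (weight is at least 55): on (a) the weight is 56, ≥ 55, so (a) meets the standard; on (b) the weight is 82, which does reach 55, so (b) meets the standard.
  Stage 1 is satisfied; the onus moves to the landlord.
At Stage 2 the landlord must meet clear and convincing evidence (weight is at least 71): on (c) the weight is 46, which does not reach 71, so (c) does not meet the standard.
  The landlord does not carry Stage 2.
So the tenant prevails.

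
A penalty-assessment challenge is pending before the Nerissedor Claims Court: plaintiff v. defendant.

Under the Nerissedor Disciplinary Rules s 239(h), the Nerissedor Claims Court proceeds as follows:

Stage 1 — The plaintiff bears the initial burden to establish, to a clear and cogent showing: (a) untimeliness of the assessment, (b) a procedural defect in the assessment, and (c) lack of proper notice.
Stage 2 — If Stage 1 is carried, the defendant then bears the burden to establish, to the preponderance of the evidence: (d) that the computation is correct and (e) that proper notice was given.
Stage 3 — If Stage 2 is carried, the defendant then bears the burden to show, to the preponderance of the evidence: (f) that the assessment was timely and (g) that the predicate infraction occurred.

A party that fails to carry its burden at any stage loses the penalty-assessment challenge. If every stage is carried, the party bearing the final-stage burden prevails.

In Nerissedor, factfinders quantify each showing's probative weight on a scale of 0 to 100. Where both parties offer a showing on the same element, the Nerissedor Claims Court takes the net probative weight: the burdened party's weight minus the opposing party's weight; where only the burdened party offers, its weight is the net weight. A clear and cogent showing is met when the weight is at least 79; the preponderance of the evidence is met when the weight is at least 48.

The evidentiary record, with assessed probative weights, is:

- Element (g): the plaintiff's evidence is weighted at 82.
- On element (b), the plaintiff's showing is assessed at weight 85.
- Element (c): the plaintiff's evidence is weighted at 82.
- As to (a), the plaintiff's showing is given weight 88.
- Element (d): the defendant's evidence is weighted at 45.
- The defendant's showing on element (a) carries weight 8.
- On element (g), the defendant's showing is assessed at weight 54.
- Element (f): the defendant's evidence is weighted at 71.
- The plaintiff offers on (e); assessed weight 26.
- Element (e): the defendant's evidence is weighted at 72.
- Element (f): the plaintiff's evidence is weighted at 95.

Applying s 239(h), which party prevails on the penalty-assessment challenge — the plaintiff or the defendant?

Stage 1 — burden on plaintiff; standard: a clear and cogent showing (weight is at least 79).
    (a): 88 − 8 = 80 ≥ 79 [met]
    (b): 85 ≥ 79 [met]
    (c): 82 ≥ 79 [met]
  Stage 1 is satisfied; the onus moves to the defendant.
Stage 2 — burden on defendant; standard: the preponderance of the evidence (weight is at least 48).
    (d): 45 < 48 [not met]
    (e): 72 − 26 = 46 < 48 [not met]
  The defendant does not carry Stage 2.
So the plaintiff prevails.

plaintiff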